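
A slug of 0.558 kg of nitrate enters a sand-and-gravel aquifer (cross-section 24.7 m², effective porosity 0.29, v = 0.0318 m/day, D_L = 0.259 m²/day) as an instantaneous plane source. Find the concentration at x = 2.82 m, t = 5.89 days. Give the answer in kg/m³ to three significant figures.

0.00571 kg/m³

For an instantaneous plane source, C(x,t) = M/(n_e·A·√(4πDt)) · exp(−(x−vt)²/(4Dt)), with n_e·A the pore (flow) area.
Plume center vt = 0.0318 × 5.89 = 0.187302 m, so the well at 2.82 m is 2.632698 m downgradient of the peak.
√(4πDt) = 4.378 m, giving peak height M/(n_e·A·√(4πDt)) = 0.558/(0.29 × 24.7 × 4.378) = 0.01779 kg/m³.
(x−vt)²/(4Dt) = (2.632698)²/(4 × 0.259 × 5.89) = 1.136; exp(−1.136) = 0.3211.
C = 0.01779 × 0.3211 = 0.00571 kg/m³.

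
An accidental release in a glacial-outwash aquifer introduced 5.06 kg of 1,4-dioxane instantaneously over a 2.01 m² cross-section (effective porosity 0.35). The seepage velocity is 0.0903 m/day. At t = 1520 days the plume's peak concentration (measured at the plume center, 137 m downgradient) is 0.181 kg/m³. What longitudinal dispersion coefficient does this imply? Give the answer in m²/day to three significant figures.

0.0827 m²/day

At the plume center C_max = M/(n_e·A·√(4πDt)), so D = M²/(4πt·(n_e·A·C_max)²).
n_e·A·C_max = 0.35 × 2.01 × 0.181 = 0.1273 kg/m.
D = 5.06²/(4π × 1520 × 0.1273²) = 0.0827 m²/day.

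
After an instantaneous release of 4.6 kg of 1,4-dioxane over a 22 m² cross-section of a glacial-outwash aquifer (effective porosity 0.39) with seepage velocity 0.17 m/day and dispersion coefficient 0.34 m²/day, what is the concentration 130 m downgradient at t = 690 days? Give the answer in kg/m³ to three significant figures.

For an instantaneous plane source, C(x,t) = M/(n_e·A·√(4πDt)) · exp(−(x−vt)²/(4Dt)), with n_e·A the pore (flow) area.
Plume center vt = 0.17 × 690 = 117.3 m, so the well at 130 m is 12.7 m downgradient of the peak.
√(4πDt) = 54.30 m, giving peak height M/(n_e·A·√(4πDt)) = 4.6/(0.39 × 22 × 54.30) = 0.009873 kg/m³.
(x−vt)²/(4Dt) = (12.7)²/(4 × 0.34 × 690) = 0.1719; exp(−0.1719) = 0.8421.
C = 0.009873 × 0.8421 = 0.00831 kg/m³.

0.00831 kg/m³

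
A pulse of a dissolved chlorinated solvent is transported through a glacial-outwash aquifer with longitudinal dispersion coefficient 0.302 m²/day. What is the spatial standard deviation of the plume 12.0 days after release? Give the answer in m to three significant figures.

2.69 m

Dispersive spreading gives a Gaussian with σ² = 2Dt; advection only shifts the center.
σ = √(2 × 0.302 × 12.0) = 2.69 m.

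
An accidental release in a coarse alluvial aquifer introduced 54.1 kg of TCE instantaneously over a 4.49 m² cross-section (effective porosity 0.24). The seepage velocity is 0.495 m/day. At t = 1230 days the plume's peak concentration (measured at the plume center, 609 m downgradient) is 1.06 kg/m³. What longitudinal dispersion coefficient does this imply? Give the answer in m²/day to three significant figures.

At the plume center C_max = M/(n_e·A·√(4πDt)), so D = M²/(4πt·(n_e·A·C_max)²).
n_e·A·C_max = 0.24 × 4.49 × 1.06 = 1.142 kg/m.
D = 54.1²/(4π × 1230 × 1.142²) = 0.145 m²/day.

0.145 m²/day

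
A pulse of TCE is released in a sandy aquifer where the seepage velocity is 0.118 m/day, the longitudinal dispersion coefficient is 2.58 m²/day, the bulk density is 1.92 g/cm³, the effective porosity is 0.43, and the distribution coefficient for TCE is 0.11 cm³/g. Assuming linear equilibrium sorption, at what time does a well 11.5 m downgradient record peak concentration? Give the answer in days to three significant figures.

35.9 days

Retardation factor R = 1 + ρ_b·K_d/n = 1 + 1.92 × 0.11/0.43 = 1.491.
Sorption retards both mechanisms: v_R = v/R = 0.07914 m/day, D_R = D/R = 1.730 m²/day.
Peak time from v_R²t² + 2D_R t − x² = 0: t = (√(D_R² + v_R²x²) − D_R)/v_R².
√(D_R² + v_R²x²) = √(1.730² + 0.07914² × 11.5²) = 1.955; v_R² = 0.006263.
t = (1.955 − 1.730)/0.006263 = 35.9 days.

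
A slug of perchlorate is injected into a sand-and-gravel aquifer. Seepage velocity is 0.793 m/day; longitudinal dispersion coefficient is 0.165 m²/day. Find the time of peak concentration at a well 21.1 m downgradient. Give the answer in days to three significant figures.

26.3 days

For the 1D instantaneous-source solution, setting ∂C/∂t = 0 at fixed x gives v²t² + 2Dt − x² = 0, so t = (√(D² + v²x²) − D)/v².
√(D² + v²x²) = √(0.165² + 0.793² × 21.1²) = 16.73; v² = 0.628849.
t = (16.73 − 0.165)/0.628849 = 26.3 days (vs. the pure-advection estimate x/v = 26.6 d).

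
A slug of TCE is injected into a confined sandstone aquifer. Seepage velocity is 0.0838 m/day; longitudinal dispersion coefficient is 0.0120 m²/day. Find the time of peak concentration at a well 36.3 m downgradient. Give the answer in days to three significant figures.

431 days

For the 1D instantaneous-source solution, setting ∂C/∂t = 0 at fixed x gives v²t² + 2Dt − x² = 0, so t = (√(D² + v²x²) − D)/v².
√(D² + v²x²) = √(0.0120² + 0.0838² × 36.3²) = 3.042; v² = 0.00702244.
t = (3.042 − 0.0120)/0.00702244 = 431 days (vs. the pure-advection estimate x/v = 433 d).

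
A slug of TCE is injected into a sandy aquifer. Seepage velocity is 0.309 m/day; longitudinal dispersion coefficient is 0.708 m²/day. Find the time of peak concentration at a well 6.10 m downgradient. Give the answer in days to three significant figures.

13.7 days

For the 1D instantaneous-source solution, setting ∂C/∂t = 0 at fixed x gives v²t² + 2Dt − x² = 0, so t = (√(D² + v²x²) − D)/v².
√(D² + v²x²) = √(0.708² + 0.309² × 6.10²) = 2.013; v² = 0.095481.
t = (2.013 − 0.708)/0.095481 = 13.7 days (vs. the pure-advection estimate x/v = 19.7 d).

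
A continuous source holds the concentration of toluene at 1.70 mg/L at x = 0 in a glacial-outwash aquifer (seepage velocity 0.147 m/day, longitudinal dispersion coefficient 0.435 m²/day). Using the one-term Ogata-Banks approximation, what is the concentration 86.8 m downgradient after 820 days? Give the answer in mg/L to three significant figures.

1.52 mg/L

For a continuous step input, C/C₀ ≈ ½·erfc((x−vt)/(2√(Dt))).
vt = 0.147 × 820 = 120.54 m and 2√(Dt) = 2√(0.435 × 820) = 37.77 m.
Argument (x−vt)/(2√(Dt)) = (86.8 − 120.54)/37.77 = -0.8933; ½·erfc(-0.8933) = 0.8968.
C = 1.70 × 0.8968 = 1.52 mg/L.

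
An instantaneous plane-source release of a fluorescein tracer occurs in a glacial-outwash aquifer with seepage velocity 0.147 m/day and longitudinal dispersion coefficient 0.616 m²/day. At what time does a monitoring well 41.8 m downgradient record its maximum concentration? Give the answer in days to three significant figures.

257 days

For the 1D instantaneous-source solution, setting ∂C/∂t = 0 at fixed x gives v²t² + 2Dt − x² = 0, so t = (√(D² + v²x²) − D)/v².
√(D² + v²x²) = √(0.616² + 0.147² × 41.8²) = 6.175; v² = 0.021609.
t = (6.175 − 0.616)/0.021609 = 257 days (vs. the pure-advection estimate x/v = 284 d).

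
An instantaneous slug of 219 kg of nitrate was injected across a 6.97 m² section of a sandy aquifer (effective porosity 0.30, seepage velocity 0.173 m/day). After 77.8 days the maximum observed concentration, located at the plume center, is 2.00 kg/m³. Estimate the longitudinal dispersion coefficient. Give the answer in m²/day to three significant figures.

2.80 m²/day

At the plume center C_max = M/(n_e·A·√(4πDt)), so D = M²/(4πt·(n_e·A·C_max)²).
n_e·A·C_max = 0.30 × 6.97 × 2.00 = 4.182 kg/m.
D = 219²/(4π × 77.8 × 4.182²) = 2.80 m²/day.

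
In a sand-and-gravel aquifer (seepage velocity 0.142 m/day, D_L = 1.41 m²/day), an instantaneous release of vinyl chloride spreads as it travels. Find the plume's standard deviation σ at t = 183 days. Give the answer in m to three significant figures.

22.7 m

Dispersive spreading gives a Gaussian with σ² = 2Dt; advection only shifts the center.
σ = √(2 × 1.41 × 183) = 22.7 m.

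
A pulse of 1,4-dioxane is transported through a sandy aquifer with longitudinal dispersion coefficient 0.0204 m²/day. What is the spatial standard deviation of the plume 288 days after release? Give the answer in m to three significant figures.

3.43 m

Dispersive spreading gives a Gaussian with σ² = 2Dt; advection only shifts the center.
σ = √(2 × 0.0204 × 288) = 3.43 m.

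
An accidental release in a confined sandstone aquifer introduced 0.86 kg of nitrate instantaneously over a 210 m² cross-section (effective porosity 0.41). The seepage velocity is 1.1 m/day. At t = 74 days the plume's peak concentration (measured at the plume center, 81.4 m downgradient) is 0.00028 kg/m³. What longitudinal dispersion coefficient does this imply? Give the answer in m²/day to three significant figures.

1.37 m²/day

At the plume center C_max = M/(n_e·A·√(4πDt)), so D = M²/(4πt·(n_e·A·C_max)²).
n_e·A·C_max = 0.41 × 210 × 0.00028 = 0.02411 kg/m.
D = 0.86²/(4π × 74 × 0.02411²) = 1.37 m²/day.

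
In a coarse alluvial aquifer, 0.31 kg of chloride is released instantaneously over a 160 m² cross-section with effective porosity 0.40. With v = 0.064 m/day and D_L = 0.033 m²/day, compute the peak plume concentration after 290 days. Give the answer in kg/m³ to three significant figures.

The peak of an instantaneous 1D plume sits at x = vt; there the Gaussian factor is 1 and C_max = M/(n_e·A·√(4πDt)), where n_e·A is the pore area the mass is dissolved in.
√(4πDt) = √(4π × 0.033 × 290) = 10.97 m, so C_max = 0.31/(0.40 × 160 × 10.97) = 0.000442 kg/m³.

0.000442 kg/m³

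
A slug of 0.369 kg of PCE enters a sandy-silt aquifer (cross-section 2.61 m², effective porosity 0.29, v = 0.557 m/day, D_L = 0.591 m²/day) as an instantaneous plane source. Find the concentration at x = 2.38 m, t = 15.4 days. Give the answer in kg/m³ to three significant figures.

0.0159 kg/m³

For an instantaneous plane source, C(x,t) = M/(n_e·A·√(4πDt)) · exp(−(x−vt)²/(4Dt)), with n_e·A the pore (flow) area.
Plume center vt = 0.557 × 15.4 = 8.5778 m, so the well at 2.38 m is 6.1978 m upgradient of the peak.
√(4πDt) = 10.69 m, giving peak height M/(n_e·A·√(4πDt)) = 0.369/(0.29 × 2.61 × 10.69) = 0.04560 kg/m³.
(x−vt)²/(4Dt) = (-6.1978)²/(4 × 0.591 × 15.4) = 1.055; exp(−1.055) = 0.3482.
C = 0.04560 × 0.3482 = 0.0159 kg/m³.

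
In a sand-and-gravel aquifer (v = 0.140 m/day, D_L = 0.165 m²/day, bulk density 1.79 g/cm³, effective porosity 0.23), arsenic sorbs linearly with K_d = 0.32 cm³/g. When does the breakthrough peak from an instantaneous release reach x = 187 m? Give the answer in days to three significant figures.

Retardation factor R = 1 + ρ_b·K_d/n = 1 + 1.79 × 0.32/0.23 = 3.490.
Sorption retards both mechanisms: v_R = v/R = 0.04011 m/day, D_R = D/R = 0.04728 m²/day.
Peak time from v_R²t² + 2D_R t − x² = 0: t = (√(D_R² + v_R²x²) − D_R)/v_R².
√(D_R² + v_R²x²) = √(0.04728² + 0.04011² × 187²) = 7.501; v_R² = 0.001609.
t = (7.501 − 0.04728)/0.001609 = 4630 days.

4630 days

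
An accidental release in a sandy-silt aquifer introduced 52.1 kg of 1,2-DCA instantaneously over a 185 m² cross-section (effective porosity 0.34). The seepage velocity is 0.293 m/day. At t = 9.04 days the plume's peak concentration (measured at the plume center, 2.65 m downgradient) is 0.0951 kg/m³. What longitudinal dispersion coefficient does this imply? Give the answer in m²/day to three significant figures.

At the plume center C_max = M/(n_e·A·√(4πDt)), so D = M²/(4πt·(n_e·A·C_max)²).
n_e·A·C_max = 0.34 × 185 × 0.0951 = 5.982 kg/m.
D = 52.1²/(4π × 9.04 × 5.982²) = 0.668 m²/day.

0.668 m²/day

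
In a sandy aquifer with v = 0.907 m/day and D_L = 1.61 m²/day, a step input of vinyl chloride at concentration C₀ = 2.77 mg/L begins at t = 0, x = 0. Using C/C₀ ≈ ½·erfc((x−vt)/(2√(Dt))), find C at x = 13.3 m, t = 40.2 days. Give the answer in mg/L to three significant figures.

For a continuous step input, C/C₀ ≈ ½·erfc((x−vt)/(2√(Dt))).
vt = 0.907 × 40.2 = 36.4614 m and 2√(Dt) = 2√(1.61 × 40.2) = 16.09 m.
Argument (x−vt)/(2√(Dt)) = (13.3 − 36.4614)/16.09 = -1.439; ½·erfc(-1.439) = 0.9791.
C = 2.77 × 0.9791 = 2.71 mg/L.

2.71 mg/L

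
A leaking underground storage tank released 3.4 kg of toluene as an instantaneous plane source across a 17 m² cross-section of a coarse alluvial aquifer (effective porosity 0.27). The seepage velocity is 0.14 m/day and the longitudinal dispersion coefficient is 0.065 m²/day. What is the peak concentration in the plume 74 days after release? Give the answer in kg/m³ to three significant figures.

The peak of an instantaneous 1D plume sits at x = vt; there the Gaussian factor is 1 and C_max = M/(n_e·A·√(4πDt)), where n_e·A is the pore area the mass is dissolved in.
√(4πDt) = √(4π × 0.065 × 74) = 7.775 m, so C_max = 3.4/(0.27 × 17 × 7.775) = 0.0953 kg/m³.

0.0953 kg/m³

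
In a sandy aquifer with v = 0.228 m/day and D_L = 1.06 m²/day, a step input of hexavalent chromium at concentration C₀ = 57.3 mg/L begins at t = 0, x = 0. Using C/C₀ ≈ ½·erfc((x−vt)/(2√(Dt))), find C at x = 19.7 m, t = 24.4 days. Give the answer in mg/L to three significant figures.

For a continuous step input, C/C₀ ≈ ½·erfc((x−vt)/(2√(Dt))).
vt = 0.228 × 24.4 = 5.5632 m and 2√(Dt) = 2√(1.06 × 24.4) = 10.17 m.
Argument (x−vt)/(2√(Dt)) = (19.7 − 5.5632)/10.17 = 1.390; ½·erfc(1.390) = 0.02466.
C = 57.3 × 0.02466 = 1.41 mg/L.

1.41 mg/L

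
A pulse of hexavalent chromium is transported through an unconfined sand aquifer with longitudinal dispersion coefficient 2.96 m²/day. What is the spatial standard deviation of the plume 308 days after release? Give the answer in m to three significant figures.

42.7 m

Dispersive spreading gives a Gaussian with σ² = 2Dt; advection only shifts the center.
σ = √(2 × 2.96 × 308) = 42.7 m.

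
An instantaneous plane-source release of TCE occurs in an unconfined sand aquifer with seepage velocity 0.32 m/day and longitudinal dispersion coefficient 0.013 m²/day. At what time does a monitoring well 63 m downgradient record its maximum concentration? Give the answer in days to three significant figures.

197 days

For the 1D instantaneous-source solution, setting ∂C/∂t = 0 at fixed x gives v²t² + 2Dt − x² = 0, so t = (√(D² + v²x²) − D)/v².
√(D² + v²x²) = √(0.013² + 0.32² × 63²) = 20.16; v² = 0.1024.
t = (20.16 − 0.013)/0.1024 = 197 days (vs. the pure-advection estimate x/v = 197 d).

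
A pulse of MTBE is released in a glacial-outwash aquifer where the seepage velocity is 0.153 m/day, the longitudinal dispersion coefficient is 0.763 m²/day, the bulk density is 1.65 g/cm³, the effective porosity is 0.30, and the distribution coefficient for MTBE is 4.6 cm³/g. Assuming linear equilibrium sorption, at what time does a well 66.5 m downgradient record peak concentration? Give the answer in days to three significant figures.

Retardation factor R = 1 + ρ_b·K_d/n = 1 + 1.65 × 4.6/0.30 = 26.30.
Sorption retards both mechanisms: v_R = v/R = 0.005817 m/day, D_R = D/R = 0.02901 m²/day.
Peak time from v_R²t² + 2D_R t − x² = 0: t = (√(D_R² + v_R²x²) − D_R)/v_R².
√(D_R² + v_R²x²) = √(0.02901² + 0.005817² × 66.5²) = 0.3879; v_R² = 3.384e-05.
t = (0.3879 − 0.02901)/3.384e-05 = 10600 days.

10600 days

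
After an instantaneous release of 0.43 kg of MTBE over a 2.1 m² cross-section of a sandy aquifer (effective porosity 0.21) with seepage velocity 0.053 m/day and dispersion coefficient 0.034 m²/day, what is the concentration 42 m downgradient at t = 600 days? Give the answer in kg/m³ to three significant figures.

0.0170 kg/m³

For an instantaneous plane source, C(x,t) = M/(n_e·A·√(4πDt)) · exp(−(x−vt)²/(4Dt)), with n_e·A the pore (flow) area.
Plume center vt = 0.053 × 600 = 31.8 m, so the well at 42 m is 10.2 m downgradient of the peak.
√(4πDt) = 16.01 m, giving peak height M/(n_e·A·√(4πDt)) = 0.43/(0.21 × 2.1 × 16.01) = 0.06090 kg/m³.
(x−vt)²/(4Dt) = (10.2)²/(4 × 0.034 × 600) = 1.275; exp(−1.275) = 0.2794.
C = 0.06090 × 0.2794 = 0.0170 kg/m³.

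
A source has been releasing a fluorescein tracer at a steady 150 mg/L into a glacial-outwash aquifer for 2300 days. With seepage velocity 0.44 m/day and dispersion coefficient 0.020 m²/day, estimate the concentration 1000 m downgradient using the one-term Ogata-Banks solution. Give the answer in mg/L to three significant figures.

For a continuous step input, C/C₀ ≈ ½·erfc((x−vt)/(2√(Dt))).
vt = 0.44 × 2300 = 1012 m and 2√(Dt) = 2√(0.020 × 2300) = 13.56 m.
Argument (x−vt)/(2√(Dt)) = (1000 − 1012)/13.56 = -0.8850; ½·erfc(-0.8850) = 0.8946.
C = 150 × 0.8946 = 134 mg/L.

134 mg/L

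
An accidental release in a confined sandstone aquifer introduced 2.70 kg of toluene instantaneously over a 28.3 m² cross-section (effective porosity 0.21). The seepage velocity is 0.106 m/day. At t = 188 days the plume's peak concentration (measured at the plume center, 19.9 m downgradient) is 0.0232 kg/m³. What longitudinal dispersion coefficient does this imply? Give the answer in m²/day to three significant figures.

At the plume center C_max = M/(n_e·A·√(4πDt)), so D = M²/(4πt·(n_e·A·C_max)²).
n_e·A·C_max = 0.21 × 28.3 × 0.0232 = 0.1379 kg/m.
D = 2.70²/(4π × 188 × 0.1379²) = 0.162 m²/day.

0.162 m²/day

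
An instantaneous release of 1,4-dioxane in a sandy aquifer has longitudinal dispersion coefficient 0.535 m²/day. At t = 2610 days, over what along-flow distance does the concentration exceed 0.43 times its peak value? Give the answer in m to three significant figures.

The plume is Gaussian with σ = √(2Dt) = √(2 × 0.535 × 2610) = 52.85 m.
C/C_peak = exp(−Δx²/(2σ²)) = 0.43 ⇒ Δx = σ·√(−2 ln 0.43) = 52.85 × 1.299 = 68.65 m.
Width = 2Δx = 137 m.

137 m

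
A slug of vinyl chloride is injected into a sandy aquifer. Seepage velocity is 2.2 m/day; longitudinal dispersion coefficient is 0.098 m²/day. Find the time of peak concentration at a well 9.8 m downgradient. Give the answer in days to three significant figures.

For the 1D instantaneous-source solution, setting ∂C/∂t = 0 at fixed x gives v²t² + 2Dt − x² = 0, so t = (√(D² + v²x²) − D)/v².
√(D² + v²x²) = √(0.098² + 2.2² × 9.8²) = 21.56; v² = 4.84.
t = (21.56 − 0.098)/4.84 = 4.43 days (vs. the pure-advection estimate x/v = 4.45 d).

4.43 days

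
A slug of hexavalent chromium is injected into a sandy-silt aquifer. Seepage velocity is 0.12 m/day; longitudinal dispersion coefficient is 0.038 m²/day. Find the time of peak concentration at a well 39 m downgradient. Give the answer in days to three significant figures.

For the 1D instantaneous-source solution, setting ∂C/∂t = 0 at fixed x gives v²t² + 2Dt − x² = 0, so t = (√(D² + v²x²) − D)/v².
√(D² + v²x²) = √(0.038² + 0.12² × 39²) = 4.680; v² = 0.0144.
t = (4.680 − 0.038)/0.0144 = 322 days (vs. the pure-advection estimate x/v = 325 d).

322 days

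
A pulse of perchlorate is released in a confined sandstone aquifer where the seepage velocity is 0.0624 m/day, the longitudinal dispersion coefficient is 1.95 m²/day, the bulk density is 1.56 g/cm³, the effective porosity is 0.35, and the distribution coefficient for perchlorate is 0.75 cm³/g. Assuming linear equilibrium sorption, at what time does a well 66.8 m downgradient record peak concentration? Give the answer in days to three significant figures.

Retardation factor R = 1 + ρ_b·K_d/n = 1 + 1.56 × 0.75/0.35 = 4.343.
Sorption retards both mechanisms: v_R = v/R = 0.01437 m/day, D_R = D/R = 0.4490 m²/day.
Peak time from v_R²t² + 2D_R t − x² = 0: t = (√(D_R² + v_R²x²) − D_R)/v_R².
√(D_R² + v_R²x²) = √(0.4490² + 0.01437² × 66.8²) = 1.060; v_R² = 0.0002065.
t = (1.060 − 0.4490)/0.0002065 = 2960 days.

2960 days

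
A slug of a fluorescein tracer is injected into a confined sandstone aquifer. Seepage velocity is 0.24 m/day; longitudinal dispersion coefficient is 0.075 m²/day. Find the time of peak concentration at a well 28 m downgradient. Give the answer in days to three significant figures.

For the 1D instantaneous-source solution, setting ∂C/∂t = 0 at fixed x gives v²t² + 2Dt − x² = 0, so t = (√(D² + v²x²) − D)/v².
√(D² + v²x²) = √(0.075² + 0.24² × 28²) = 6.720; v² = 0.0576.
t = (6.720 − 0.075)/0.0576 = 115 days (vs. the pure-advection estimate x/v = 117 d).

115 days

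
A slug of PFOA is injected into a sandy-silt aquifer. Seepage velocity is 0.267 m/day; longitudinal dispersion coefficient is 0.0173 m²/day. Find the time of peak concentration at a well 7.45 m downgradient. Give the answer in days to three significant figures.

27.7 days

For the 1D instantaneous-source solution, setting ∂C/∂t = 0 at fixed x gives v²t² + 2Dt − x² = 0, so t = (√(D² + v²x²) − D)/v².
√(D² + v²x²) = √(0.0173² + 0.267² × 7.45²) = 1.989; v² = 0.071289.
t = (1.989 − 0.0173)/0.071289 = 27.7 days (vs. the pure-advection estimate x/v = 27.9 d).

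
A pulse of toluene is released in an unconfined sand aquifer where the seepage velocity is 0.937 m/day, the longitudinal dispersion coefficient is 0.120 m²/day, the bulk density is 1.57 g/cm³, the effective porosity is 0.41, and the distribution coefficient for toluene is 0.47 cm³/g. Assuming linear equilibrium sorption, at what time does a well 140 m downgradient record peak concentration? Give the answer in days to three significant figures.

Retardation factor R = 1 + ρ_b·K_d/n = 1 + 1.57 × 0.47/0.41 = 2.800.
Sorption retards both mechanisms: v_R = v/R = 0.3346 m/day, D_R = D/R = 0.04286 m²/day.
Peak time from v_R²t² + 2D_R t − x² = 0: t = (√(D_R² + v_R²x²) − D_R)/v_R².
√(D_R² + v_R²x²) = √(0.04286² + 0.3346² × 140²) = 46.84; v_R² = 0.1120.
t = (46.84 − 0.04286)/0.1120 = 418 days.

418 days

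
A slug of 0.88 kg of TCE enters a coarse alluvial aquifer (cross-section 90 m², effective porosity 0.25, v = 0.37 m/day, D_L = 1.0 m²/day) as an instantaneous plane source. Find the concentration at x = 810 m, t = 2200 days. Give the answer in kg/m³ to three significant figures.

For an instantaneous plane source, C(x,t) = M/(n_e·A·√(4πDt)) · exp(−(x−vt)²/(4Dt)), with n_e·A the pore (flow) area.
Plume center vt = 0.37 × 2200 = 814 m, so the well at 810 m is 4 m upgradient of the peak.
√(4πDt) = 166.3 m, giving peak height M/(n_e·A·√(4πDt)) = 0.88/(0.25 × 90 × 166.3) = 0.0002352 kg/m³.
(x−vt)²/(4Dt) = (-4)²/(4 × 1.0 × 2200) = 0.001818; exp(−0.001818) = 0.9982.
C = 0.0002352 × 0.9982 = 0.000235 kg/m³.

0.000235 kg/m³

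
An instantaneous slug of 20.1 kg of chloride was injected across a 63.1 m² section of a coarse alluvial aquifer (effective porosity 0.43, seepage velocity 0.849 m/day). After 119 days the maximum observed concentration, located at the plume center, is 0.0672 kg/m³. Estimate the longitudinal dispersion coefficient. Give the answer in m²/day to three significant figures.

0.0813 m²/day

At the plume center C_max = M/(n_e·A·√(4πDt)), so D = M²/(4πt·(n_e·A·C_max)²).
n_e·A·C_max = 0.43 × 63.1 × 0.0672 = 1.823 kg/m.
D = 20.1²/(4π × 119 × 1.823²) = 0.0813 m²/day.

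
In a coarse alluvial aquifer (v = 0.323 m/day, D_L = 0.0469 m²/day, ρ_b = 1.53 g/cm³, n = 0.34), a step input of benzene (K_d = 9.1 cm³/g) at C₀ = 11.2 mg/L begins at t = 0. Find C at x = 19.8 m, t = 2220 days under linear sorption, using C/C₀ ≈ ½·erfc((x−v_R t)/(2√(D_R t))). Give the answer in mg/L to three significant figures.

1.26 mg/L

Retardation factor R = 1 + ρ_b·K_d/n = 1 + 1.53 × 9.1/0.34 = 41.95.
Sorption retards both mechanisms: v_R = v/R = 0.007700 m/day, D_R = D/R = 0.001118 m²/day.
v_R·t = 0.007700 × 2220 = 17.094 m; 2√(D_R t) = 3.151 m; argument = (19.8 − 17.094)/3.151 = 0.8588.
C = C₀ × ½·erfc(0.8588) = 11.2 × 0.1123 = 1.26 mg/L.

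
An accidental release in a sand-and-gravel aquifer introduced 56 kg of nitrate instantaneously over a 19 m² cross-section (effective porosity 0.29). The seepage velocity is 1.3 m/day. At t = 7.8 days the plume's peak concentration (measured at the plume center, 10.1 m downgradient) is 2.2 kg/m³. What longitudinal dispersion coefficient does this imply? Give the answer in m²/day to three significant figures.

0.218 m²/day

At the plume center C_max = M/(n_e·A·√(4πDt)), so D = M²/(4πt·(n_e·A·C_max)²).
n_e·A·C_max = 0.29 × 19 × 2.2 = 12.12 kg/m.
D = 56²/(4π × 7.8 × 12.12²) = 0.218 m²/day.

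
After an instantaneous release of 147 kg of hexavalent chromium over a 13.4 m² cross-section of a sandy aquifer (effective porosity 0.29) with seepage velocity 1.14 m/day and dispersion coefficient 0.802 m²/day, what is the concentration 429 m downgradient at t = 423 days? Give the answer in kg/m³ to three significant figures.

0.0719 kg/m³

For an instantaneous plane source, C(x,t) = M/(n_e·A·√(4πDt)) · exp(−(x−vt)²/(4Dt)), with n_e·A the pore (flow) area.
Plume center vt = 1.14 × 423 = 482.22 m, so the well at 429 m is 53.22 m upgradient of the peak.
√(4πDt) = 65.29 m, giving peak height M/(n_e·A·√(4πDt)) = 147/(0.29 × 13.4 × 65.29) = 0.5794 kg/m³.
(x−vt)²/(4Dt) = (-53.22)²/(4 × 0.802 × 423) = 2.087; exp(−2.087) = 0.1241.
C = 0.5794 × 0.1241 = 0.0719 kg/m³.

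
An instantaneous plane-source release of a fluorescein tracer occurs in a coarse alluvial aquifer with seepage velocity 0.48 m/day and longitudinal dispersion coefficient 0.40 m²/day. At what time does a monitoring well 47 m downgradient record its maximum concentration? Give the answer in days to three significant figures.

For the 1D instantaneous-source solution, setting ∂C/∂t = 0 at fixed x gives v²t² + 2Dt − x² = 0, so t = (√(D² + v²x²) − D)/v².
√(D² + v²x²) = √(0.40² + 0.48² × 47²) = 22.56; v² = 0.2304.
t = (22.56 − 0.40)/0.2304 = 96.2 days (vs. the pure-advection estimate x/v = 97.9 d).

96.2 days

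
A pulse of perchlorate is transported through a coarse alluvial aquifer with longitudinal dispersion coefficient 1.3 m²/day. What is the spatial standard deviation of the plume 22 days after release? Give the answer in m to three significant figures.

Dispersive spreading gives a Gaussian with σ² = 2Dt; advection only shifts the center.
σ = √(2 × 1.3 × 22) = 7.56 m.

7.56 m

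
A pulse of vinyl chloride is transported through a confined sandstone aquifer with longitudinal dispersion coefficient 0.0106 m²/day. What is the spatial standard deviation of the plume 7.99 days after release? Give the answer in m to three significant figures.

Dispersive spreading gives a Gaussian with σ² = 2Dt; advection only shifts the center.
σ = √(2 × 0.0106 × 7.99) = 0.412 m.

0.412 m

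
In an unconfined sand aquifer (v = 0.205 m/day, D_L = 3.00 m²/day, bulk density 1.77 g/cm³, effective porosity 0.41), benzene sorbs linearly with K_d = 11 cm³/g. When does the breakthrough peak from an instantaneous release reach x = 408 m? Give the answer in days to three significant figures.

93100 days

Retardation factor R = 1 + ρ_b·K_d/n = 1 + 1.77 × 11/0.41 = 48.49.
Sorption retards both mechanisms: v_R = v/R = 0.004228 m/day, D_R = D/R = 0.06187 m²/day.
Peak time from v_R²t² + 2D_R t − x² = 0: t = (√(D_R² + v_R²x²) − D_R)/v_R².
√(D_R² + v_R²x²) = √(0.06187² + 0.004228² × 408²) = 1.726; v_R² = 1.788e-05.
t = (1.726 − 0.06187)/1.788e-05 = 93100 days.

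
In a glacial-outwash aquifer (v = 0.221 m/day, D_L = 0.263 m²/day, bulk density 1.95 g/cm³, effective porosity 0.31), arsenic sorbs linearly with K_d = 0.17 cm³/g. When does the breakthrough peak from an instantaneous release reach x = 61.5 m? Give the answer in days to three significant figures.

Retardation factor R = 1 + ρ_b·K_d/n = 1 + 1.95 × 0.17/0.31 = 2.069.
Sorption retards both mechanisms: v_R = v/R = 0.1068 m/day, D_R = D/R = 0.1271 m²/day.
Peak time from v_R²t² + 2D_R t − x² = 0: t = (√(D_R² + v_R²x²) − D_R)/v_R².
√(D_R² + v_R²x²) = √(0.1271² + 0.1068² × 61.5²) = 6.569; v_R² = 0.01141.
t = (6.569 − 0.1271)/0.01141 = 565 days.

565 days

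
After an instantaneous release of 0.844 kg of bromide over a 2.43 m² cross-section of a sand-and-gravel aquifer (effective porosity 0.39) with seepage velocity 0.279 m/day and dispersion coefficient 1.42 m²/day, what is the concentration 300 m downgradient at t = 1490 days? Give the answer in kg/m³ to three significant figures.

For an instantaneous plane source, C(x,t) = M/(n_e·A·√(4πDt)) · exp(−(x−vt)²/(4Dt)), with n_e·A the pore (flow) area.
Plume center vt = 0.279 × 1490 = 415.71 m, so the well at 300 m is 115.71 m upgradient of the peak.
√(4πDt) = 163.1 m, giving peak height M/(n_e·A·√(4πDt)) = 0.844/(0.39 × 2.43 × 163.1) = 0.005460 kg/m³.
(x−vt)²/(4Dt) = (-115.71)²/(4 × 1.42 × 1490) = 1.582; exp(−1.582) = 0.2056.
C = 0.005460 × 0.2056 = 0.00112 kg/m³.

0.00112 kg/m³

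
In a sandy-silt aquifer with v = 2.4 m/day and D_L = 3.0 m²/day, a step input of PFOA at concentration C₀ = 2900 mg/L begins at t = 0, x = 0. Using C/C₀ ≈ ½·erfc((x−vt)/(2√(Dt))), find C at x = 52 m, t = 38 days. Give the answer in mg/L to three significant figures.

2890 mg/L

For a continuous step input, C/C₀ ≈ ½·erfc((x−vt)/(2√(Dt))).
vt = 2.4 × 38 = 91.2 m and 2√(Dt) = 2√(3.0 × 38) = 21.35 m.
Argument (x−vt)/(2√(Dt)) = (52 − 91.2)/21.35 = -1.836; ½·erfc(-1.836) = 0.9953.
C = 2900 × 0.9953 = 2890 mg/L.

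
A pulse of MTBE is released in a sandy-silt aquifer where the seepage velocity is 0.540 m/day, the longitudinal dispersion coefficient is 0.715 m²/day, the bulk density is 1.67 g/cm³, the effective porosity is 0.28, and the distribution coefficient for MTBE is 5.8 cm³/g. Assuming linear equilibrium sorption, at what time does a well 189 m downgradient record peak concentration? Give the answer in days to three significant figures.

12400 days

Retardation factor R = 1 + ρ_b·K_d/n = 1 + 1.67 × 5.8/0.28 = 35.59.
Sorption retards both mechanisms: v_R = v/R = 0.01517 m/day, D_R = D/R = 0.02009 m²/day.
Peak time from v_R²t² + 2D_R t − x² = 0: t = (√(D_R² + v_R²x²) − D_R)/v_R².
√(D_R² + v_R²x²) = √(0.02009² + 0.01517² × 189²) = 2.867; v_R² = 0.0002301.
t = (2.867 − 0.02009)/0.0002301 = 12400 days.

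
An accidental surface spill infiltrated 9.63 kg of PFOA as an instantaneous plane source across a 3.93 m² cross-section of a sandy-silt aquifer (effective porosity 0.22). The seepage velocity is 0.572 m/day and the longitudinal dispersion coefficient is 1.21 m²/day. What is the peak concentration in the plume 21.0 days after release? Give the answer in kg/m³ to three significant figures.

0.623 kg/m³

The peak of an instantaneous 1D plume sits at x = vt; there the Gaussian factor is 1 and C_max = M/(n_e·A·√(4πDt)), where n_e·A is the pore area the mass is dissolved in.
√(4πDt) = √(4π × 1.21 × 21.0) = 17.87 m, so C_max = 9.63/(0.22 × 3.93 × 17.87) = 0.623 kg/m³.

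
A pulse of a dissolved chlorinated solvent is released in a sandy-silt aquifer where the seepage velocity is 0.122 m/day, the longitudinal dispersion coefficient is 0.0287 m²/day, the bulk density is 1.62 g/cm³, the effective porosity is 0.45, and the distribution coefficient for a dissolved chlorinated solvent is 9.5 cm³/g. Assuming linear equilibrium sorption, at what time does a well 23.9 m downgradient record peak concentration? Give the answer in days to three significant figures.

Retardation factor R = 1 + ρ_b·K_d/n = 1 + 1.62 × 9.5/0.45 = 35.20.
Sorption retards both mechanisms: v_R = v/R = 0.003466 m/day, D_R = D/R = 0.0008153 m²/day.
Peak time from v_R²t² + 2D_R t − x² = 0: t = (√(D_R² + v_R²x²) − D_R)/v_R².
√(D_R² + v_R²x²) = √(0.0008153² + 0.003466² × 23.9²) = 0.08284; v_R² = 1.201e-05.
t = (0.08284 − 0.0008153)/1.201e-05 = 6830 days.

6830 days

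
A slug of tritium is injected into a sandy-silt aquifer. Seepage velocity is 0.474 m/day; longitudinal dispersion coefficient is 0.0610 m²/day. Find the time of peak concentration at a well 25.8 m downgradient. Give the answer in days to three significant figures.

For the 1D instantaneous-source solution, setting ∂C/∂t = 0 at fixed x gives v²t² + 2Dt − x² = 0, so t = (√(D² + v²x²) − D)/v².
√(D² + v²x²) = √(0.0610² + 0.474² × 25.8²) = 12.23; v² = 0.224676.
t = (12.23 − 0.0610)/0.224676 = 54.2 days (vs. the pure-advection estimate x/v = 54.4 d).

54.2 days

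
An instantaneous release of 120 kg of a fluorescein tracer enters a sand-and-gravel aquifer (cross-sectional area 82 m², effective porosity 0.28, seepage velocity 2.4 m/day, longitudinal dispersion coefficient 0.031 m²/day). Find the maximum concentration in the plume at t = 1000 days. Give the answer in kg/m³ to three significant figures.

0.265 kg/m³

The peak of an instantaneous 1D plume sits at x = vt; there the Gaussian factor is 1 and C_max = M/(n_e·A·√(4πDt)), where n_e·A is the pore area the mass is dissolved in.
√(4πDt) = √(4π × 0.031 × 1000) = 19.74 m, so C_max = 120/(0.28 × 82 × 19.74) = 0.265 kg/m³.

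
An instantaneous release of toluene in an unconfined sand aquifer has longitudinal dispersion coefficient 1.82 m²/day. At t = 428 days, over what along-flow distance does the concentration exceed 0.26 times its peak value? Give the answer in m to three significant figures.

The plume is Gaussian with σ = √(2Dt) = √(2 × 1.82 × 428) = 39.47 m.
C/C_peak = exp(−Δx²/(2σ²)) = 0.26 ⇒ Δx = σ·√(−2 ln 0.26) = 39.47 × 1.641 = 64.77 m.
Width = 2Δx = 130 m.

130 m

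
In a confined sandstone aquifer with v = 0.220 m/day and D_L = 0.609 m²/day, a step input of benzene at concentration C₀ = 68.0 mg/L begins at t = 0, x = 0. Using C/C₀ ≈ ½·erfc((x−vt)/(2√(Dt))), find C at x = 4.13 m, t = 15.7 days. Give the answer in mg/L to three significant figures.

29.8 mg/L

For a continuous step input, C/C₀ ≈ ½·erfc((x−vt)/(2√(Dt))).
vt = 0.220 × 15.7 = 3.454 m and 2√(Dt) = 2√(0.609 × 15.7) = 6.184 m.
Argument (x−vt)/(2√(Dt)) = (4.13 − 3.454)/6.184 = 0.1093; ½·erfc(0.1093) = 0.4386.
C = 68.0 × 0.4386 = 29.8 mg/L.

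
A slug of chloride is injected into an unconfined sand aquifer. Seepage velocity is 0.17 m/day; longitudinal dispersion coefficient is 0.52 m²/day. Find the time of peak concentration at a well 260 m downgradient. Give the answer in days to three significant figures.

For the 1D instantaneous-source solution, setting ∂C/∂t = 0 at fixed x gives v²t² + 2Dt − x² = 0, so t = (√(D² + v²x²) − D)/v².
√(D² + v²x²) = √(0.52² + 0.17² × 260²) = 44.20; v² = 0.0289.
t = (44.20 − 0.52)/0.0289 = 1510 days (vs. the pure-advection estimate x/v = 1530 d).

1510 days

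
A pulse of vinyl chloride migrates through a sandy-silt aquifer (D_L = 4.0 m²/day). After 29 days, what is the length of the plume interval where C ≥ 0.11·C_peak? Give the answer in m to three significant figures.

64.0 m

The plume is Gaussian with σ = √(2Dt) = √(2 × 4.0 × 29) = 15.23 m.
C/C_peak = exp(−Δx²/(2σ²)) = 0.11 ⇒ Δx = σ·√(−2 ln 0.11) = 15.23 × 2.101 = 32.00 m.
Width = 2Δx = 64.0 m.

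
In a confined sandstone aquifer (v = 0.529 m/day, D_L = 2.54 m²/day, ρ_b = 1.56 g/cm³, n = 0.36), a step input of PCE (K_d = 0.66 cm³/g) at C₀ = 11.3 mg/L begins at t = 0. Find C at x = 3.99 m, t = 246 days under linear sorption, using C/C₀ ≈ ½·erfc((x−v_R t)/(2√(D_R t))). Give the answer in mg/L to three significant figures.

Retardation factor R = 1 + ρ_b·K_d/n = 1 + 1.56 × 0.66/0.36 = 3.860.
Sorption retards both mechanisms: v_R = v/R = 0.1370 m/day, D_R = D/R = 0.6580 m²/day.
v_R·t = 0.1370 × 246 = 33.702 m; 2√(D_R t) = 25.45 m; argument = (3.99 − 33.702)/25.45 = -1.167.
C = C₀ × ½·erfc(-1.167) = 11.3 × 0.9506 = 10.7 mg/L.

10.7 mg/L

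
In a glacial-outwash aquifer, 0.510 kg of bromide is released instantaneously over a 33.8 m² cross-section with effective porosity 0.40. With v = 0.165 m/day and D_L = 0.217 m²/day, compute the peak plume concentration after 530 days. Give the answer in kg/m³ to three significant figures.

0.000992 kg/m³

The peak of an instantaneous 1D plume sits at x = vt; there the Gaussian factor is 1 and C_max = M/(n_e·A·√(4πDt)), where n_e·A is the pore area the mass is dissolved in.
√(4πDt) = √(4π × 0.217 × 530) = 38.02 m, so C_max = 0.510/(0.40 × 33.8 × 38.02) = 0.000992 kg/m³.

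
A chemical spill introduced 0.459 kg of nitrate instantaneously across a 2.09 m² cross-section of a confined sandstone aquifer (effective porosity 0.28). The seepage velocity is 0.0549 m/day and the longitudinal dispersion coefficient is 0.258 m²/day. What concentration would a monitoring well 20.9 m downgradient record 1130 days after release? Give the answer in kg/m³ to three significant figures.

0.00304 kg/m³

For an instantaneous plane source, C(x,t) = M/(n_e·A·√(4πDt)) · exp(−(x−vt)²/(4Dt)), with n_e·A the pore (flow) area.
Plume center vt = 0.0549 × 1130 = 62.037 m, so the well at 20.9 m is 41.137 m upgradient of the peak.
√(4πDt) = 60.53 m, giving peak height M/(n_e·A·√(4πDt)) = 0.459/(0.28 × 2.09 × 60.53) = 0.01296 kg/m³.
(x−vt)²/(4Dt) = (-41.137)²/(4 × 0.258 × 1130) = 1.451; exp(−1.451) = 0.2343.
C = 0.01296 × 0.2343 = 0.00304 kg/m³.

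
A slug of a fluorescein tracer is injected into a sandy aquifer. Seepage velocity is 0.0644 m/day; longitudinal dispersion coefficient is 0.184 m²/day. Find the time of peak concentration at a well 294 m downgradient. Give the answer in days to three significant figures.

4520 days

For the 1D instantaneous-source solution, setting ∂C/∂t = 0 at fixed x gives v²t² + 2Dt − x² = 0, so t = (√(D² + v²x²) − D)/v².
√(D² + v²x²) = √(0.184² + 0.0644² × 294²) = 18.93; v² = 0.00414736.
t = (18.93 − 0.184)/0.00414736 = 4520 days (vs. the pure-advection estimate x/v = 4570 d).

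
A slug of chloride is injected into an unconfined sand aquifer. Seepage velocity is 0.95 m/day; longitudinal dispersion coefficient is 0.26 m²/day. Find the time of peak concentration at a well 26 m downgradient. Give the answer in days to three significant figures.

27.1 days

For the 1D instantaneous-source solution, setting ∂C/∂t = 0 at fixed x gives v²t² + 2Dt − x² = 0, so t = (√(D² + v²x²) − D)/v².
√(D² + v²x²) = √(0.26² + 0.95² × 26²) = 24.70; v² = 0.9025.
t = (24.70 − 0.26)/0.9025 = 27.1 days (vs. the pure-advection estimate x/v = 27.4 d).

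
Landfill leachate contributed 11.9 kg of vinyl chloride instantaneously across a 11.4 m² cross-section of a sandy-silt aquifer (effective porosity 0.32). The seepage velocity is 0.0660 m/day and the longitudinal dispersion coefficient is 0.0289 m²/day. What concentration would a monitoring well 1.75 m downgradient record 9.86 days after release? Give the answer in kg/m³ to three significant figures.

0.597 kg/m³

For an instantaneous plane source, C(x,t) = M/(n_e·A·√(4πDt)) · exp(−(x−vt)²/(4Dt)), with n_e·A the pore (flow) area.
Plume center vt = 0.0660 × 9.86 = 0.65076 m, so the well at 1.75 m is 1.09924 m downgradient of the peak.
√(4πDt) = 1.892 m, giving peak height M/(n_e·A·√(4πDt)) = 11.9/(0.32 × 11.4 × 1.892) = 1.724 kg/m³.
(x−vt)²/(4Dt) = (1.09924)²/(4 × 0.0289 × 9.86) = 1.060; exp(−1.060) = 0.3465.
C = 1.724 × 0.3465 = 0.597 kg/m³.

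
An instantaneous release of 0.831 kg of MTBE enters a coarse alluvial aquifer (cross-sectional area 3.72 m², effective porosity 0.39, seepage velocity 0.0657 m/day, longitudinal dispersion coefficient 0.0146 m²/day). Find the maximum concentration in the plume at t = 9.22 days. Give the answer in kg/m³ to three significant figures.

The peak of an instantaneous 1D plume sits at x = vt; there the Gaussian factor is 1 and C_max = M/(n_e·A·√(4πDt)), where n_e·A is the pore area the mass is dissolved in.
√(4πDt) = √(4π × 0.0146 × 9.22) = 1.301 m, so C_max = 0.831/(0.39 × 3.72 × 1.301) = 0.440 kg/m³.

0.440 kg/m³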